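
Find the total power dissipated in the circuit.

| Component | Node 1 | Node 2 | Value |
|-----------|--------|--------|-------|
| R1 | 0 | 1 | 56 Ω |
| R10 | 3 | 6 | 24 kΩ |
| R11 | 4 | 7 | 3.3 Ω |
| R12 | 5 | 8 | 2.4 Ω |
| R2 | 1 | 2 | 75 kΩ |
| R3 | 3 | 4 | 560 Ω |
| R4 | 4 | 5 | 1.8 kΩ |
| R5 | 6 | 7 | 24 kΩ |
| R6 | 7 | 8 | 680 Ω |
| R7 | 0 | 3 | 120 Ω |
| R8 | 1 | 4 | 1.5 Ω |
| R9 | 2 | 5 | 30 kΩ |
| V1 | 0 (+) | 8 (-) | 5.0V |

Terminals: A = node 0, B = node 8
Nodal analysis, taking node 8 as the 0 V reference.
Source V1 fixes V_0 = 5 V.
KCL at each unknown node (sum of currents leaving = 0; resistances in Ω):
  Node 1: (V_1 - 5)/56 + (V_1 - V_2)/75000 + (V_1 - V_4)/1.5 = 0
  Node 2: (V_2 - V_1)/75000 + (V_2 - V_5)/30000 = 0
  Node 3: (V_3 - V_4)/560 + (V_3 - 5)/120 + (V_3 - V_6)/24000 = 0
  Node 4: (V_4 - V_3)/560 + (V_4 - V_5)/1800 + (V_4 - V_1)/1.5 + (V_4 - V_7)/3.3 = 0
  Node 5: (V_5 - V_4)/1800 + (V_5 - V_2)/30000 + (V_5 - 0)/2.4 = 0
  Node 6: (V_6 - V_7)/24000 + (V_6 - V_3)/24000 = 0
  Node 7: (V_7 - V_6)/24000 + (V_7 - 0)/680 + (V_7 - V_4)/3.3 = 0
Collecting terms (coefficients in siemens):
  0.6845·V_1 - 0.00001333·V_2 - 0.6667·V_4 = 0.08929
  0.00004667·V_2 - 0.00001333·V_1 - 0.00003333·V_5 = 0
  0.01016·V_3 - 0.001786·V_4 - 0.00004167·V_6 = 0.04167
  0.972·V_4 - 0.6667·V_1 - 0.001786·V_3 - 0.0005556·V_5 - 0.303·V_7 = 0
  0.4173·V_5 - 0.00003333·V_2 - 0.0005556·V_4 = 0
  0.00008333·V_6 - 0.00004167·V_3 - 0.00004167·V_7 = 0
  0.3045·V_7 - 0.303·V_4 - 0.00004167·V_6 = 0
Solving these 7 simultaneous equations (Gaussian elimination) gives:
  V_1 = 4.528 V, V_2 = 1.298 V, V_3 = 4.914 V, V_4 = 4.515 V
  V_5 = 0.006115 V, V_6 = 4.703 V, V_7 = 4.493 V
Power in each resistor, P = (ΔV)²/R:
  P_R1 = (5 - 4.528)²/56 = 0.003985 W
  P_R2 = (4.528 - 1.298)²/75000 = 0.0001391 W
  P_R3 = (4.914 - 4.515)²/560 = 0.0002836 W
  P_R4 = (4.515 - 0.006115)²/1800 = 0.01129 W
  P_R5 = (4.703 - 4.493)²/24000 = 0.00000184 W
  P_R6 = (4.493 - 0)²/680 = 0.02969 W
  P_R7 = (5 - 4.914)²/120 = 0.00006228 W
  P_R8 = (4.528 - 4.515)²/1.5 = 0.0001056 W
  P_R9 = (1.298 - 0.006115)²/30000 = 0.00005563 W
  P_R10 = (4.914 - 4.703)²/24000 = 0.00000184 W
  P_R11 = (4.515 - 4.493)²/3.3 = 0.0001437 W
  P_R12 = (0.006115 - 0)²/2.4 = 0.00001558 W
P_total = P_R1 + P_R2 + P_R3 + P_R4 + P_R5 + P_R6 + P_R7 + P_R8 + P_R9 + P_R10 + P_R11 + P_R12 = 0.04578 W

Final answer: 0.04578 W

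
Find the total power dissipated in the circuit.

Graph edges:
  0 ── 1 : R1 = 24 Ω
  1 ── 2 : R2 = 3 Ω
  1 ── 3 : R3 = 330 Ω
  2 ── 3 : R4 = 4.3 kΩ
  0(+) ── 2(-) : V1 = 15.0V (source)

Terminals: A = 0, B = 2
Nodal analysis, taking node 2 as the 0 V reference.
Source V1 fixes V_0 = 15 V.
KCL at each unknown node (sum of currents leaving = 0; resistances in Ω):
  Node 1: (V_1 - 15)/24 + (V_1 - 0)/3 + (V_1 - V_3)/330 = 0
  Node 3: (V_3 - V_1)/330 + (V_3 - 0)/4300 = 0
Collecting terms (coefficients in siemens):
  0.378·V_1 - 0.00303·V_3 = 0.625
  0.003263·V_3 - 0.00303·V_1 = 0
Determinant D = (0.378)(0.003263) - (-0.00303)(-0.00303) = 0.001224
V_1 = [(0.625)(0.003263) - (-0.00303)(0)]/D = 1.666 V
V_3 = [(0.378)(0) - (0.625)(-0.00303)]/D = 1.547 V
Power in each resistor, P = (ΔV)²/R:
  P_R1 = (15 - 1.666)²/24 = 7.408 W
  P_R2 = (1.666 - 0)²/3 = 0.9249 W
  P_R3 = (1.666 - 1.547)²/330 = 0.00004271 W
  P_R4 = (0 - 1.547)²/4300 = 0.0005565 W
P_total = P_R1 + P_R2 + P_R3 + P_R4 = 8.334 W

Final answer: 8.334 W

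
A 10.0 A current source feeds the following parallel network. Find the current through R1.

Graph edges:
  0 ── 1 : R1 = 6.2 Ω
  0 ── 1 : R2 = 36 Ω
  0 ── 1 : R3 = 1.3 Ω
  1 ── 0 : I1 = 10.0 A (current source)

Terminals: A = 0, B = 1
All resistors sit directly between nodes 0 and 1, so they are in parallel and share one voltage V; the full source current 10 A splits among them.
1/R_par = 1/6.2 + 1/36 + 1/1.3 = 0.9583 S  =>  R_par = 1.044 Ω
V = I × R_par = 10 × 1.044 = 10.44 V
I_R1 = V/R1 = 10.44/6.2 = 1.683 A

Final answer: 1.683 A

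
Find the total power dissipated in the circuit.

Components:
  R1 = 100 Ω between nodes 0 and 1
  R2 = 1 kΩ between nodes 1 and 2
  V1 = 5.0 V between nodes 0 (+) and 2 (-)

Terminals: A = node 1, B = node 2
Nodal analysis, taking node 2 as the 0 V reference.
Source V1 fixes V_0 = 5 V.
KCL at each unknown node (sum of currents leaving = 0; resistances in Ω):
  Node 1: (V_1 - 5)/100 + (V_1 - 0)/1000 = 0
Collecting terms: 0.011 × V_1 = 0.05  =>  V_1 = 4.545 V
Power in each resistor, P = (ΔV)²/R:
  P_R1 = (5 - 4.545)²/100 = 0.002066 W
  P_R2 = (4.545 - 0)²/1000 = 0.02066 W
P_total = P_R1 + P_R2 = 0.02273 W

Final answer: 0.02273 W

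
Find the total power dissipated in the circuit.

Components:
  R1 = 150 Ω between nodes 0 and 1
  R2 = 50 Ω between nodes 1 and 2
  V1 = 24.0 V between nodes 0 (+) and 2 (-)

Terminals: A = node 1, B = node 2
Nodal analysis, taking node 2 as the 0 V reference.
Source V1 fixes V_0 = 24 V.
KCL at each unknown node (sum of currents leaving = 0; resistances in Ω):
  Node 1: (V_1 - 24)/150 + (V_1 - 0)/50 = 0
Collecting terms: 0.02667 × V_1 = 0.16  =>  V_1 = 6 V
Power in each resistor, P = (ΔV)²/R:
  P_R1 = (24 - 6)²/150 = 2.16 W
  P_R2 = (6 - 0)²/50 = 0.72 W
P_total = P_R1 + P_R2 = 2.88 W

Final answer: 2.88 W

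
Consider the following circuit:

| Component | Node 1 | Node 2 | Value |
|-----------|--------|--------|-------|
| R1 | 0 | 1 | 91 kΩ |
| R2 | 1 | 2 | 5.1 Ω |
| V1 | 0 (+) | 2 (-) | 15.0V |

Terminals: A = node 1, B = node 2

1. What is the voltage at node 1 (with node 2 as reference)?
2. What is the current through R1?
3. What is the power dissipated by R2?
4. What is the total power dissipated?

Nodal analysis, taking node 2 as the 0 V reference.
Source V1 fixes V_0 = 15 V.
KCL at each unknown node (sum of currents leaving = 0; resistances in Ω):
  Node 1: (V_1 - 15)/91000 + (V_1 - 0)/5.1 = 0
Collecting terms: 0.1961 × V_1 = 0.0001648  =>  V_1 = 0.0008406 V
Part 1:
  Read off the nodal solution: V_1 = 0.0008406 V
Part 2:
  I_R1 = (V_0 - V_1)/R1 = (15 - 0.0008406)/91000 = 0.0001648 A
  Magnitude: I_R1 = 0.0001648 A
Part 3:
  I_R2 = (V_1 - V_2)/R2 = (0.0008406 - 0)/5.1 = 0.0001648 A
  P_R2 = I_R2² × R2 = (0.0001648)² × 5.1 = 0.0000001386 W
Part 4:
  Power in each resistor, P = (ΔV)²/R:
    P_R1 = (15 - 0.0008406)²/91000 = 0.002472 W
    P_R2 = (0.0008406 - 0)²/5.1 = 0.0000001386 W
  P_total = P_R1 + P_R2 = 0.002472 W

Final answers:
1. V_1 = 0.0008406 V
2. I_R1 = 0.0001648 A
3. P_R2 = 1.386e-07 W
4. P_total = 0.002472 W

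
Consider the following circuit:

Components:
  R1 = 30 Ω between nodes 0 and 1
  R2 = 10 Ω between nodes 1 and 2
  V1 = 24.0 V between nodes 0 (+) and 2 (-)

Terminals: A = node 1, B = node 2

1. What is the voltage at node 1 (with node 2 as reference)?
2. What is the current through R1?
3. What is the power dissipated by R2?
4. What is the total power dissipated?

Nodal analysis, taking node 2 as the 0 V reference.
Source V1 fixes V_0 = 24 V.
KCL at each unknown node (sum of currents leaving = 0; resistances in Ω):
  Node 1: (V_1 - 24)/30 + (V_1 - 0)/10 = 0
Collecting terms: 0.1333 × V_1 = 0.8  =>  V_1 = 6 V
Part 1:
  Read off the nodal solution: V_1 = 6 V
Part 2:
  I_R1 = (V_0 - V_1)/R1 = (24 - 6)/30 = 0.6 A
  Magnitude: I_R1 = 0.6 A
Part 3:
  I_R2 = (V_1 - V_2)/R2 = (6 - 0)/10 = 0.6 A
  P_R2 = I_R2² × R2 = (0.6)² × 10 = 3.6 W
Part 4:
  Power in each resistor, P = (ΔV)²/R:
    P_R1 = (24 - 6)²/30 = 10.8 W
    P_R2 = (6 - 0)²/10 = 3.6 W
  P_total = P_R1 + P_R2 = 14.4 W

Final answers:
1. V_1 = 6 V
2. I_R1 = 0.6 A
3. P_R2 = 3.6 W
4. P_total = 14.4 W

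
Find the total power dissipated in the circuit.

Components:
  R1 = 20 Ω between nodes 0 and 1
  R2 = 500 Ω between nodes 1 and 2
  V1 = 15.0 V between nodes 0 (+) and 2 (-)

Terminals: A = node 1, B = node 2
Nodal analysis, taking node 2 as the 0 V reference.
Source V1 fixes V_0 = 15 V.
KCL at each unknown node (sum of currents leaving = 0; resistances in Ω):
  Node 1: (V_1 - 15)/20 + (V_1 - 0)/500 = 0
Collecting terms: 0.052 × V_1 = 0.75  =>  V_1 = 14.42 V
Power in each resistor, P = (ΔV)²/R:
  P_R1 = (15 - 14.42)²/20 = 0.01664 W
  P_R2 = (14.42 - 0)²/500 = 0.4161 W
P_total = P_R1 + P_R2 = 0.4327 W

Final answer: 0.4327 W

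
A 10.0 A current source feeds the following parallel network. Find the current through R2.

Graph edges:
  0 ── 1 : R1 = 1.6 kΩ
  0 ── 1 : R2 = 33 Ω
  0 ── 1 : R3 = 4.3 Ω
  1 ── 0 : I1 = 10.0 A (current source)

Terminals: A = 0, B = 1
All resistors sit directly between nodes 0 and 1, so they are in parallel and share one voltage V; the full source current 10 A splits among them.
1/R_par = 1/1600 + 1/33 + 1/4.3 = 0.2635 S  =>  R_par = 3.795 Ω
V = I × R_par = 10 × 3.795 = 37.95 V
I_R2 = V/R2 = 37.95/33 = 1.15 A

Final answer: 1.15 A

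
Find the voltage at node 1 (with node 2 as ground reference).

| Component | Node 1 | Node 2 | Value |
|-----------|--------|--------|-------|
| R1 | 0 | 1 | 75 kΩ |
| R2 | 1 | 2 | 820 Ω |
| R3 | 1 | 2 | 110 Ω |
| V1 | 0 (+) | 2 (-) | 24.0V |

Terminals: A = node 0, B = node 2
Nodal analysis, taking node 2 as the 0 V reference.
Source V1 fixes V_0 = 24 V.
KCL at each unknown node (sum of currents leaving = 0; resistances in Ω):
  Node 1: (V_1 - 24)/75000 + (V_1 - 0)/820 + (V_1 - 0)/110 = 0
Collecting terms: 0.01032 × V_1 = 0.00032  =>  V_1 = 0.031 V
The requested potential is V_1 = 0.031 V.

Final answer: V_1 = 0.031 V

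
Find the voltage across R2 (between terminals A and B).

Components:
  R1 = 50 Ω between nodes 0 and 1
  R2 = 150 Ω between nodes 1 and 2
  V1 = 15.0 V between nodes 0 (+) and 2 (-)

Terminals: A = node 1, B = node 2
R1 and R2 are in series across V1 (node 0 → node 1 → node 2), and the output A–B is taken across R2, so this is a voltage divider.
Series current: I = V1/(R1 + R2) = 15/(50 + 150) = 15/200 = 0.075 A
V_R2 = I × R2 = V1 × R2/(R1 + R2) = 15 × 150/200 = 11.25 V

Final answer: 11.25 V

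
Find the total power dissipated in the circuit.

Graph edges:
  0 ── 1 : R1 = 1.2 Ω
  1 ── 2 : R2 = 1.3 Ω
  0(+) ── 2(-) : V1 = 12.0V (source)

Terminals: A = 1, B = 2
Nodal analysis, taking node 2 as the 0 V reference.
Source V1 fixes V_0 = 12 V.
KCL at each unknown node (sum of currents leaving = 0; resistances in Ω):
  Node 1: (V_1 - 12)/1.2 + (V_1 - 0)/1.3 = 0
Collecting terms: 1.603 × V_1 = 10  =>  V_1 = 6.24 V
Power in each resistor, P = (ΔV)²/R:
  P_R1 = (12 - 6.24)²/1.2 = 27.65 W
  P_R2 = (6.24 - 0)²/1.3 = 29.95 W
P_total = P_R1 + P_R2 = 57.6 W

Final answer: 57.6 W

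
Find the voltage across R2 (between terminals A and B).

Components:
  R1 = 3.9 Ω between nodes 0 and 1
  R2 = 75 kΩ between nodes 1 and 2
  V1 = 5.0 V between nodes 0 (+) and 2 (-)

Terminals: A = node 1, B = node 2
R1 and R2 are in series across V1 (node 0 → node 1 → node 2), and the output A–B is taken across R2, so this is a voltage divider.
Series current: I = V1/(R1 + R2) = 5/(3.9 + 75000) = 5/75000 = 0.00006666 A
V_R2 = I × R2 = V1 × R2/(R1 + R2) = 5 × 75000/75000 = 5 V

Final answer: 5 V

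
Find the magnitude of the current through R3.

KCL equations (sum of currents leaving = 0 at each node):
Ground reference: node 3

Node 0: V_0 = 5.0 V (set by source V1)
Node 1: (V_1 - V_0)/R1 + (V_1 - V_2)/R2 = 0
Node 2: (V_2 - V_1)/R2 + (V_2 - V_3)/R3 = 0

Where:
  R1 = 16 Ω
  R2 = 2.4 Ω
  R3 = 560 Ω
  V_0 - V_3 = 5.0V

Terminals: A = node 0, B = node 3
Nodal analysis, taking node 3 as the 0 V reference.
Source V1 fixes V_0 = 5 V.
KCL at each unknown node (sum of currents leaving = 0; resistances in Ω):
  Node 1: (V_1 - 5)/16 + (V_1 - V_2)/2.4 = 0
  Node 2: (V_2 - V_1)/2.4 + (V_2 - 0)/560 = 0
Collecting terms (coefficients in siemens):
  0.4792·V_1 - 0.4167·V_2 = 0.3125
  0.4185·V_2 - 0.4167·V_1 = 0
Determinant D = (0.4792)(0.4185) - (-0.4167)(-0.4167) = 0.0269
V_1 = [(0.3125)(0.4185) - (-0.4167)(0)]/D = 4.862 V
V_2 = [(0.4792)(0) - (0.3125)(-0.4167)]/D = 4.841 V
I_R3 = (V_2 - V_3)/R3 = (4.841 - 0)/560 = 0.008645 A
|I_R3| = 0.008645 A

Final answer: |I_R3| = 0.008645 A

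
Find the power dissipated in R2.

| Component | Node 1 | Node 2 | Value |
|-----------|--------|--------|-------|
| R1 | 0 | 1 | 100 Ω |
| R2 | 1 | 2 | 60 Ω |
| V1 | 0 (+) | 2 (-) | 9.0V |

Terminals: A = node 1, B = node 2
Nodal analysis, taking node 2 as the 0 V reference.
Source V1 fixes V_0 = 9 V.
KCL at each unknown node (sum of currents leaving = 0; resistances in Ω):
  Node 1: (V_1 - 9)/100 + (V_1 - 0)/60 = 0
Collecting terms: 0.02667 × V_1 = 0.09  =>  V_1 = 3.375 V
I_R2 = (V_1 - V_2)/R2 = (3.375 - 0)/60 = 0.05625 A
P_R2 = I_R2² × R2 = (0.05625)² × 60 = 0.1898 W

Final answer: 0.1898 W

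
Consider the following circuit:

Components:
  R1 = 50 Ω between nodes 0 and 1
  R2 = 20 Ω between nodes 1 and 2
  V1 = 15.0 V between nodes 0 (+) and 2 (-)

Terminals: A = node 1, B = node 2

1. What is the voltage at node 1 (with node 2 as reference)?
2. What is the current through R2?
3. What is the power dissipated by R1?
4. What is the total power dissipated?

Nodal analysis, taking node 2 as the 0 V reference.
Source V1 fixes V_0 = 15 V.
KCL at each unknown node (sum of currents leaving = 0; resistances in Ω):
  Node 1: (V_1 - 15)/50 + (V_1 - 0)/20 = 0
Collecting terms: 0.07 × V_1 = 0.3  =>  V_1 = 4.286 V
Part 1:
  Read off the nodal solution: V_1 = 4.286 V
Part 2:
  I_R2 = (V_1 - V_2)/R2 = (4.286 - 0)/20 = 0.2143 A
  Magnitude: I_R2 = 0.2143 A
Part 3:
  I_R1 = (V_0 - V_1)/R1 = (15 - 4.286)/50 = 0.2143 A
  P_R1 = I_R1² × R1 = (0.2143)² × 50 = 2.296 W
Part 4:
  Power in each resistor, P = (ΔV)²/R:
    P_R1 = (15 - 4.286)²/50 = 2.296 W
    P_R2 = (4.286 - 0)²/20 = 0.9184 W
  P_total = P_R1 + P_R2 = 3.214 W

Final answers:
1. V_1 = 4.286 V
2. I_R2 = 0.2143 A
3. P_R1 = 2.296 W
4. P_total = 3.214 W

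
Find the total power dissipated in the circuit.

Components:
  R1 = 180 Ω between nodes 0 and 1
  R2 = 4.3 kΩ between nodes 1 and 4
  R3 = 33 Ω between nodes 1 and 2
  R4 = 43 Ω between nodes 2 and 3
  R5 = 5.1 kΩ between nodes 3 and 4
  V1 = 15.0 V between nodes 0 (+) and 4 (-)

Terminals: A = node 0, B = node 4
Nodal analysis, taking node 4 as the 0 V reference.
Source V1 fixes V_0 = 15 V.
KCL at each unknown node (sum of currents leaving = 0; resistances in Ω):
  Node 1: (V_1 - 15)/180 + (V_1 - 0)/4300 + (V_1 - V_2)/33 = 0
  Node 2: (V_2 - V_1)/33 + (V_2 - V_3)/43 = 0
  Node 3: (V_3 - V_2)/43 + (V_3 - 0)/5100 = 0
Collecting terms (coefficients in siemens):
  0.03609·V_1 - 0.0303·V_2 = 0.08333
  0.05356·V_2 - 0.0303·V_1 - 0.02326·V_3 = 0
  0.02345·V_3 - 0.02326·V_2 = 0
Solving these 3 simultaneous equations (Gaussian elimination) gives:
  V_1 = 13.93 V, V_2 = 13.84 V, V_3 = 13.73 V
Power in each resistor, P = (ΔV)²/R:
  P_R1 = (15 - 13.93)²/180 = 0.006333 W
  P_R2 = (13.93 - 0)²/4300 = 0.04514 W
  P_R3 = (13.93 - 13.84)²/33 = 0.0002391 W
  P_R4 = (13.84 - 13.73)²/43 = 0.0003115 W
  P_R5 = (13.73 - 0)²/5100 = 0.03695 W
P_total = P_R1 + P_R2 + P_R3 + P_R4 + P_R5 = 0.08898 W

Final answer: 0.08898 W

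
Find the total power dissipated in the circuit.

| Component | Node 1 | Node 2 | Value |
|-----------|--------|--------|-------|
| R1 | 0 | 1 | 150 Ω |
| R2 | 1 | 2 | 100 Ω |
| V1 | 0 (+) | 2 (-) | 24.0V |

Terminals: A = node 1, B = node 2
Nodal analysis, taking node 2 as the 0 V reference.
Source V1 fixes V_0 = 24 V.
KCL at each unknown node (sum of currents leaving = 0; resistances in Ω):
  Node 1: (V_1 - 24)/150 + (V_1 - 0)/100 = 0
Collecting terms: 0.01667 × V_1 = 0.16  =>  V_1 = 9.6 V
Power in each resistor, P = (ΔV)²/R:
  P_R1 = (24 - 9.6)²/150 = 1.382 W
  P_R2 = (9.6 - 0)²/100 = 0.9216 W
P_total = P_R1 + P_R2 = 2.304 W

Final answer: 2.304 W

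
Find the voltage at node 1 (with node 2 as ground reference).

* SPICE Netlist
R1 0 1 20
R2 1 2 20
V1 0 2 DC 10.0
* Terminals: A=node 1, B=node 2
Nodal analysis, taking node 2 as the 0 V reference.
Source V1 fixes V_0 = 10 V.
KCL at each unknown node (sum of currents leaving = 0; resistances in Ω):
  Node 1: (V_1 - 10)/20 + (V_1 - 0)/20 = 0
Collecting terms: 0.1 × V_1 = 0.5  =>  V_1 = 5 V
The requested potential is V_1 = 5 V.

Final answer: V_1 = 5 V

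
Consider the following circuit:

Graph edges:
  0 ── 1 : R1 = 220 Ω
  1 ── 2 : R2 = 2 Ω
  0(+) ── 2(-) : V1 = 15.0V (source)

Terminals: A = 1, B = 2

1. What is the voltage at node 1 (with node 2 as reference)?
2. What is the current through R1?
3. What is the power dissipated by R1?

Nodal analysis, taking node 2 as the 0 V reference.
Source V1 fixes V_0 = 15 V.
KCL at each unknown node (sum of currents leaving = 0; resistances in Ω):
  Node 1: (V_1 - 15)/220 + (V_1 - 0)/2 = 0
Collecting terms: 0.5045 × V_1 = 0.06818  =>  V_1 = 0.1351 V
Part 1:
  Read off the nodal solution: V_1 = 0.1351 V
Part 2:
  I_R1 = (V_0 - V_1)/R1 = (15 - 0.1351)/220 = 0.06757 A
  Magnitude: I_R1 = 0.06757 A
Part 3:
  I_R1 = (V_0 - V_1)/R1 = (15 - 0.1351)/220 = 0.06757 A
  P_R1 = I_R1² × R1 = (0.06757)² × 220 = 1.004 W

Final answers:
1. V_1 = 0.1351 V
2. I_R1 = 0.06757 A
3. P_R1 = 1.004 W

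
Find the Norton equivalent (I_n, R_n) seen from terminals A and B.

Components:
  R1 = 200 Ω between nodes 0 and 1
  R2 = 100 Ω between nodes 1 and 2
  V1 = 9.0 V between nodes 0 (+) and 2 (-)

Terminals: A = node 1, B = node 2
Find the Thévenin equivalent first; then I_n = V_th/R_th and R_n = R_th.
Step 1 — V_th is the open-circuit voltage V_A - V_B (nothing connected across the terminals).
Nodal analysis, taking node 2 as the 0 V reference.
Source V1 fixes V_0 = 9 V.
KCL at each unknown node (sum of currents leaving = 0; resistances in Ω):
  Node 1: (V_1 - 9)/200 + (V_1 - 0)/100 = 0
Collecting terms: 0.015 × V_1 = 0.045  =>  V_1 = 3 V
V_th = V_1 - V_2 = 3 - 0 = 3 V
Step 2 — R_th: zero the source — replace V1 by a short circuit (node 2 merges into node 0) — and find the resistance seen between A (node 1) and B (node 0).
Reduce the network between node 1 (A) and node 0 (B) by series/parallel combination:
  Rp1 = R1 ‖ R2 (parallel, both between nodes 0 and 1) = 1/(1/200 + 1/100) = 66.67 Ω
R_th = 66.67 Ω
I_n = V_th/R_th = 3/66.67 = 0.045 A, and R_n = R_th = 66.67 Ω

Final answer: I_n = 0.045 A, R_n = 66.67 Ω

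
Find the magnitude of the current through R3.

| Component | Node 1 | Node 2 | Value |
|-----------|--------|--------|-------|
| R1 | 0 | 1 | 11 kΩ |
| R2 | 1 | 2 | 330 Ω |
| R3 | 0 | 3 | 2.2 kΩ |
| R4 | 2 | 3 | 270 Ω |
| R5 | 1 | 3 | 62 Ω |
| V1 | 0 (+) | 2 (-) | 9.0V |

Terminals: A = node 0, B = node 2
Nodal analysis, taking node 2 as the 0 V reference.
Source V1 fixes V_0 = 9 V.
KCL at each unknown node (sum of currents leaving = 0; resistances in Ω):
  Node 1: (V_1 - 9)/11000 + (V_1 - 0)/330 + (V_1 - V_3)/62 = 0
  Node 3: (V_3 - 9)/2200 + (V_3 - 0)/270 + (V_3 - V_1)/62 = 0
Collecting terms (coefficients in siemens):
  0.01925·V_1 - 0.01613·V_3 = 0.0008182
  0.02029·V_3 - 0.01613·V_1 = 0.004091
Determinant D = (0.01925)(0.02029) - (-0.01613)(-0.01613) = 0.0001304
V_1 = [(0.0008182)(0.02029) - (-0.01613)(0.004091)]/D = 0.6333 V
V_3 = [(0.01925)(0.004091) - (0.0008182)(-0.01613)]/D = 0.7052 V
I_R3 = (V_0 - V_3)/R3 = (9 - 0.7052)/2200 = 0.00377 A
|I_R3| = 0.00377 A

Final answer: |I_R3| = 0.00377 A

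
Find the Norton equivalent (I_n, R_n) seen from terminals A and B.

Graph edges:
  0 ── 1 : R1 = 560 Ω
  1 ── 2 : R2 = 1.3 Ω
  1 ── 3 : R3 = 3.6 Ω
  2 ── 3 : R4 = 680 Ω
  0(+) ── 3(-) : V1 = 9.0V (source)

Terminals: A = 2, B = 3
Find the Thévenin equivalent first; then I_n = V_th/R_th and R_n = R_th.
Step 1 — V_th is the open-circuit voltage V_A - V_B (nothing connected across the terminals).
Nodal analysis, taking node 3 as the 0 V reference.
Source V1 fixes V_0 = 9 V.
KCL at each unknown node (sum of currents leaving = 0; resistances in Ω):
  Node 1: (V_1 - 9)/560 + (V_1 - V_2)/1.3 + (V_1 - 0)/3.6 = 0
  Node 2: (V_2 - V_1)/1.3 + (V_2 - 0)/680 = 0
Collecting terms (coefficients in siemens):
  1.049·V_1 - 0.7692·V_2 = 0.01607
  0.7707·V_2 - 0.7692·V_1 = 0
Determinant D = (1.049)(0.7707) - (-0.7692)(-0.7692) = 0.2166
V_1 = [(0.01607)(0.7707) - (-0.7692)(0)]/D = 0.05719 V
V_2 = [(1.049)(0) - (0.01607)(-0.7692)]/D = 0.05708 V
V_th = V_2 - V_3 = 0.05708 - 0 = 0.05708 V
Step 2 — R_th: zero the source — replace V1 by a short circuit (node 3 merges into node 0) — and find the resistance seen between A (node 2) and B (node 0).
Reduce the network between node 2 (A) and node 0 (B) by series/parallel combination:
  Rp1 = R1 ‖ R3 (parallel, both between nodes 0 and 1) = 1/(1/560 + 1/3.6) = 3.577 Ω
  Rs1 = R2 + Rp1 (series, joined only at node 1) = 1.3 + 3.577 = 4.877 Ω
  Rp2 = R4 ‖ Rs1 (parallel, both between nodes 0 and 2) = 1/(1/680 + 1/4.877) = 4.842 Ω
R_th = 4.842 Ω
I_n = V_th/R_th = 0.05708/4.842 = 0.01179 A, and R_n = R_th = 4.842 Ω

Final answer: I_n = 0.01179 A, R_n = 4.842 Ω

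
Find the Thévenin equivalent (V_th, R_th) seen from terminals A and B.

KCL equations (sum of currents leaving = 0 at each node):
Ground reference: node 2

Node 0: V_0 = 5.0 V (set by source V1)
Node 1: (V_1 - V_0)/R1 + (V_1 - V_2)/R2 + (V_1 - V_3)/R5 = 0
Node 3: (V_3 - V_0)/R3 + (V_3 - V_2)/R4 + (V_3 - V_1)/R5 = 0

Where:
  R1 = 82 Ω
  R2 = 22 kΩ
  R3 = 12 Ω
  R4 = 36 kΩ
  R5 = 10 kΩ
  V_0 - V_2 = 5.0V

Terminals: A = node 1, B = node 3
Step 1 — V_th is the open-circuit voltage V_A - V_B (nothing connected across the terminals).
Nodal analysis, taking node 2 as the 0 V reference.
Source V1 fixes V_0 = 5 V.
KCL at each unknown node (sum of currents leaving = 0; resistances in Ω):
  Node 1: (V_1 - 5)/82 + (V_1 - 0)/22000 + (V_1 - V_3)/10000 = 0
  Node 3: (V_3 - 5)/12 + (V_3 - 0)/36000 + (V_3 - V_1)/10000 = 0
Collecting terms (coefficients in siemens):
  0.01234·V_1 - 0.0001·V_3 = 0.06098
  0.08346·V_3 - 0.0001·V_1 = 0.4167
Determinant D = (0.01234)(0.08346) - (-0.0001)(-0.0001) = 0.00103
V_1 = [(0.06098)(0.08346) - (-0.0001)(0.4167)]/D = 4.982 V
V_3 = [(0.01234)(0.4167) - (0.06098)(-0.0001)]/D = 4.998 V
V_th = V_1 - V_3 = 4.982 - 4.998 = -0.01674 V
Step 2 — R_th: zero the source — replace V1 by a short circuit (node 2 merges into node 0) — and find the resistance seen between A (node 1) and B (node 3).
Reduce the network between node 1 (A) and node 3 (B) by series/parallel combination:
  Rp1 = R1 ‖ R2 (parallel, both between nodes 0 and 1) = 1/(1/82 + 1/22000) = 81.7 Ω
  Rp2 = R3 ‖ R4 (parallel, both between nodes 0 and 3) = 1/(1/12 + 1/36000) = 12 Ω
  Rs1 = Rp1 + Rp2 (series, joined only at node 0) = 81.7 + 12 = 93.69 Ω
  Rp3 = R5 ‖ Rs1 (parallel, both between nodes 1 and 3) = 1/(1/10000 + 1/93.69) = 92.82 Ω
R_th = 92.82 Ω

Final answer: V_th = -0.01674 V, R_th = 92.82 Ω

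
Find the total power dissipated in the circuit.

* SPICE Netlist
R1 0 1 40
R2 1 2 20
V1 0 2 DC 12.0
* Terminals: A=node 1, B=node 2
Nodal analysis, taking node 2 as the 0 V reference.
Source V1 fixes V_0 = 12 V.
KCL at each unknown node (sum of currents leaving = 0; resistances in Ω):
  Node 1: (V_1 - 12)/40 + (V_1 - 0)/20 = 0
Collecting terms: 0.075 × V_1 = 0.3  =>  V_1 = 4 V
Power in each resistor, P = (ΔV)²/R:
  P_R1 = (12 - 4)²/40 = 1.6 W
  P_R2 = (4 - 0)²/20 = 0.8 W
P_total = P_R1 + P_R2 = 2.4 W

Final answer: 2.4 W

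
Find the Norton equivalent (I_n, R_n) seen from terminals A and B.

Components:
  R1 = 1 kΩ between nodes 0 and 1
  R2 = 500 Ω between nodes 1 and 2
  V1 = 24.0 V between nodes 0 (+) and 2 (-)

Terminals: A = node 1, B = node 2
Find the Thévenin equivalent first; then I_n = V_th/R_th and R_n = R_th.
Step 1 — V_th is the open-circuit voltage V_A - V_B (nothing connected across the terminals).
Nodal analysis, taking node 2 as the 0 V reference.
Source V1 fixes V_0 = 24 V.
KCL at each unknown node (sum of currents leaving = 0; resistances in Ω):
  Node 1: (V_1 - 24)/1000 + (V_1 - 0)/500 = 0
Collecting terms: 0.003 × V_1 = 0.024  =>  V_1 = 8 V
V_th = V_1 - V_2 = 8 - 0 = 8 V
Step 2 — R_th: zero the source — replace V1 by a short circuit (node 2 merges into node 0) — and find the resistance seen between A (node 1) and B (node 0).
Reduce the network between node 1 (A) and node 0 (B) by series/parallel combination:
  Rp1 = R1 ‖ R2 (parallel, both between nodes 0 and 1) = 1/(1/1000 + 1/500) = 333.3 Ω
R_th = 333.3 Ω
I_n = V_th/R_th = 8/333.3 = 0.024 A, and R_n = R_th = 333.3 Ω

Final answer: I_n = 0.024 A, R_n = 333.3 Ω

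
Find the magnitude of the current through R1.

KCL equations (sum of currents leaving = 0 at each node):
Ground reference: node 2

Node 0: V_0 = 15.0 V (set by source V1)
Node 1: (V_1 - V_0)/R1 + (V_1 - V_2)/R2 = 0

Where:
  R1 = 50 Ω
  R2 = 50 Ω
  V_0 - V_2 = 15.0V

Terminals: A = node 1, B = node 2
Nodal analysis, taking node 2 as the 0 V reference.
Source V1 fixes V_0 = 15 V.
KCL at each unknown node (sum of currents leaving = 0; resistances in Ω):
  Node 1: (V_1 - 15)/50 + (V_1 - 0)/50 = 0
Collecting terms: 0.04 × V_1 = 0.3  =>  V_1 = 7.5 V
I_R1 = (V_0 - V_1)/R1 = (15 - 7.5)/50 = 0.15 A
|I_R1| = 0.15 A

Final answer: |I_R1| = 0.15 A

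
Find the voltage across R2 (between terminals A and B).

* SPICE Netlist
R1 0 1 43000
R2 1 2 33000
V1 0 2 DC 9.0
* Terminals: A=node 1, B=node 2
R1 and R2 are in series across V1 (node 0 → node 1 → node 2), and the output A–B is taken across R2, so this is a voltage divider.
Series current: I = V1/(R1 + R2) = 9/(43000 + 33000) = 9/76000 = 0.0001184 A
V_R2 = I × R2 = V1 × R2/(R1 + R2) = 9 × 33000/76000 = 3.908 V

Final answer: 3.908 V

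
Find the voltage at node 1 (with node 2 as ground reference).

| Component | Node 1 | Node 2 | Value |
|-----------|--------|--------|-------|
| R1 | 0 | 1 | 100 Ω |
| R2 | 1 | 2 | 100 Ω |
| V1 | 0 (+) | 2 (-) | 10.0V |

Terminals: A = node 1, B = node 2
Nodal analysis, taking node 2 as the 0 V reference.
Source V1 fixes V_0 = 10 V.
KCL at each unknown node (sum of currents leaving = 0; resistances in Ω):
  Node 1: (V_1 - 10)/100 + (V_1 - 0)/100 = 0
Collecting terms: 0.02 × V_1 = 0.1  =>  V_1 = 5 V
The requested potential is V_1 = 5 V.

Final answer: V_1 = 5 V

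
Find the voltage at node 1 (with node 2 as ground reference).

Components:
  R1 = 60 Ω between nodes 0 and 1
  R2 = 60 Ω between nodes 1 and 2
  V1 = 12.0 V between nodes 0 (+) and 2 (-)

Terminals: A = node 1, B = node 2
Nodal analysis, taking node 2 as the 0 V reference.
Source V1 fixes V_0 = 12 V.
KCL at each unknown node (sum of currents leaving = 0; resistances in Ω):
  Node 1: (V_1 - 12)/60 + (V_1 - 0)/60 = 0
Collecting terms: 0.03333 × V_1 = 0.2  =>  V_1 = 6 V
The requested potential is V_1 = 6 V.

Final answer: V_1 = 6 V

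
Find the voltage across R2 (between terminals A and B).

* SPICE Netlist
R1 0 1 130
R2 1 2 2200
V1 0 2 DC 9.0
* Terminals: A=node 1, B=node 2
R1 and R2 are in series across V1 (node 0 → node 1 → node 2), and the output A–B is taken across R2, so this is a voltage divider.
Series current: I = V1/(R1 + R2) = 9/(130 + 2200) = 9/2330 = 0.003863 A
V_R2 = I × R2 = V1 × R2/(R1 + R2) = 9 × 2200/2330 = 8.498 V

Final answer: 8.498 V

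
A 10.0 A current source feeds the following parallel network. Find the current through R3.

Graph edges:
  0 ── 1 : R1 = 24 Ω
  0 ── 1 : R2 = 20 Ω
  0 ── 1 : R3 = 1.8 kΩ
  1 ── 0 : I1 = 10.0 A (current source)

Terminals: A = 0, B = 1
All resistors sit directly between nodes 0 and 1, so they are in parallel and share one voltage V; the full source current 10 A splits among them.
1/R_par = 1/24 + 1/20 + 1/1800 = 0.09222 S  =>  R_par = 10.84 Ω
V = I × R_par = 10 × 10.84 = 108.4 V
I_R3 = V/R3 = 108.4/1800 = 0.06024 A

Final answer: 0.06024 A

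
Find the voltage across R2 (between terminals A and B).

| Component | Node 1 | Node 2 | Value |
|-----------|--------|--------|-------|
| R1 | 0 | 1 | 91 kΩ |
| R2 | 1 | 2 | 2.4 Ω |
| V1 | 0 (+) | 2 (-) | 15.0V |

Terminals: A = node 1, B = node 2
R1 and R2 are in series across V1 (node 0 → node 1 → node 2), and the output A–B is taken across R2, so this is a voltage divider.
Series current: I = V1/(R1 + R2) = 15/(91000 + 2.4) = 15/91000 = 0.0001648 A
V_R2 = I × R2 = V1 × R2/(R1 + R2) = 15 × 2.4/91000 = 0.0003956 V

Final answer: 0.0003956 V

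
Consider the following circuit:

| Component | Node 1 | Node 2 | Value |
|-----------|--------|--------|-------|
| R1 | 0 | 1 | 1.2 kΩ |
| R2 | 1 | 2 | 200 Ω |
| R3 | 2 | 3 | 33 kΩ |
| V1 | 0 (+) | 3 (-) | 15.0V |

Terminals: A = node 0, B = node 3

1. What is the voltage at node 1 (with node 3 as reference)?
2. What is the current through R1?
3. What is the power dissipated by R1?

Nodal analysis, taking node 3 as the 0 V reference.
Source V1 fixes V_0 = 15 V.
KCL at each unknown node (sum of currents leaving = 0; resistances in Ω):
  Node 1: (V_1 - 15)/1200 + (V_1 - V_2)/200 = 0
  Node 2: (V_2 - V_1)/200 + (V_2 - 0)/33000 = 0
Collecting terms (coefficients in siemens):
  0.005833·V_1 - 0.005·V_2 = 0.0125
  0.00503·V_2 - 0.005·V_1 = 0
Determinant D = (0.005833)(0.00503) - (-0.005)(-0.005) = 0.000004343
V_1 = [(0.0125)(0.00503) - (-0.005)(0)]/D = 14.48 V
V_2 = [(0.005833)(0) - (0.0125)(-0.005)]/D = 14.39 V
Part 1:
  Read off the nodal solution: V_1 = 14.48 V
Part 2:
  I_R1 = (V_0 - V_1)/R1 = (15 - 14.48)/1200 = 0.000436 A
  Magnitude: I_R1 = 0.000436 A
Part 3:
  I_R1 = (V_0 - V_1)/R1 = (15 - 14.48)/1200 = 0.000436 A
  P_R1 = I_R1² × R1 = (0.000436)² × 1200 = 0.0002282 W

Final answers:
1. V_1 = 14.48 V
2. I_R1 = 0.000436 A
3. P_R1 = 0.0002282 W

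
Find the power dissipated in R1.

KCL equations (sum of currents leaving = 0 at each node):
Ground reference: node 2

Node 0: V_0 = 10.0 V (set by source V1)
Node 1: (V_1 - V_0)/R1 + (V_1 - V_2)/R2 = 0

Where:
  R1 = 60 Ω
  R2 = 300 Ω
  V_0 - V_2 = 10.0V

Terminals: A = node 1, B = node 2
Nodal analysis, taking node 2 as the 0 V reference.
Source V1 fixes V_0 = 10 V.
KCL at each unknown node (sum of currents leaving = 0; resistances in Ω):
  Node 1: (V_1 - 10)/60 + (V_1 - 0)/300 = 0
Collecting terms: 0.02 × V_1 = 0.1667  =>  V_1 = 8.333 V
I_R1 = (V_0 - V_1)/R1 = (10 - 8.333)/60 = 0.02778 A
P_R1 = I_R1² × R1 = (0.02778)² × 60 = 0.0463 W

Final answer: 0.0463 W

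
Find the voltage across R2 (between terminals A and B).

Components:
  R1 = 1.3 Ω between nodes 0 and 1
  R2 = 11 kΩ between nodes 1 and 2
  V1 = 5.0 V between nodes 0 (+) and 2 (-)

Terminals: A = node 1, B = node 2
R1 and R2 are in series across V1 (node 0 → node 1 → node 2), and the output A–B is taken across R2, so this is a voltage divider.
Series current: I = V1/(R1 + R2) = 5/(1.3 + 11000) = 5/11000 = 0.0004545 A
V_R2 = I × R2 = V1 × R2/(R1 + R2) = 5 × 11000/11000 = 4.999 V

Final answer: 4.999 V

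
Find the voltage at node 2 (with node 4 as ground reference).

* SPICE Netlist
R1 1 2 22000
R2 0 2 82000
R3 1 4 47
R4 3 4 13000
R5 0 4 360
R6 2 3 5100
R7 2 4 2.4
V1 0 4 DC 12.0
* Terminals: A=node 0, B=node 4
Nodal analysis, taking node 4 as the 0 V reference.
Source V1 fixes V_0 = 12 V.
KCL at each unknown node (sum of currents leaving = 0; resistances in Ω):
  Node 1: (V_1 - V_2)/22000 + (V_1 - 0)/47 = 0
  Node 2: (V_2 - V_1)/22000 + (V_2 - 12)/82000 + (V_2 - V_3)/5100 + (V_2 - 0)/2.4 = 0
  Node 3: (V_3 - 0)/13000 + (V_3 - V_2)/5100 = 0
Collecting terms (coefficients in siemens):
  0.02132·V_1 - 0.00004545·V_2 = 0
  0.4169·V_2 - 0.00004545·V_1 - 0.0001961·V_3 = 0.0001463
  0.000273·V_3 - 0.0001961·V_2 = 0
Solving these 3 simultaneous equations (Gaussian elimination) gives:
  V_1 = 0.0000007485 V, V_2 = 0.0003511 V, V_3 = 0.0002522 V
The requested potential is V_2 = 0.0003511 V.

Final answer: V_2 = 0.0003511 V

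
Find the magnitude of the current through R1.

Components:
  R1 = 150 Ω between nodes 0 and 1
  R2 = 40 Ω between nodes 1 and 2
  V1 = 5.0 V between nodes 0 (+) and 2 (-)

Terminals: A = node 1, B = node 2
Nodal analysis, taking node 2 as the 0 V reference.
Source V1 fixes V_0 = 5 V.
KCL at each unknown node (sum of currents leaving = 0; resistances in Ω):
  Node 1: (V_1 - 5)/150 + (V_1 - 0)/40 = 0
Collecting terms: 0.03167 × V_1 = 0.03333  =>  V_1 = 1.053 V
I_R1 = (V_0 - V_1)/R1 = (5 - 1.053)/150 = 0.02632 A
|I_R1| = 0.02632 A

Final answer: |I_R1| = 0.02632 A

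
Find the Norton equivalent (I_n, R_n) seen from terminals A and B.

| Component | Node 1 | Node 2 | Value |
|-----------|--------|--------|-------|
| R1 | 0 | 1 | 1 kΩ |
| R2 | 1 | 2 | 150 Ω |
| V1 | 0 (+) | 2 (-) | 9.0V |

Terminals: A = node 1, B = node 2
Find the Thévenin equivalent first; then I_n = V_th/R_th and R_n = R_th.
Step 1 — V_th is the open-circuit voltage V_A - V_B (nothing connected across the terminals).
Nodal analysis, taking node 2 as the 0 V reference.
Source V1 fixes V_0 = 9 V.
KCL at each unknown node (sum of currents leaving = 0; resistances in Ω):
  Node 1: (V_1 - 9)/1000 + (V_1 - 0)/150 = 0
Collecting terms: 0.007667 × V_1 = 0.009  =>  V_1 = 1.174 V
V_th = V_1 - V_2 = 1.174 - 0 = 1.174 V
Step 2 — R_th: zero the source — replace V1 by a short circuit (node 2 merges into node 0) — and find the resistance seen between A (node 1) and B (node 0).
Reduce the network between node 1 (A) and node 0 (B) by series/parallel combination:
  Rp1 = R1 ‖ R2 (parallel, both between nodes 0 and 1) = 1/(1/1000 + 1/150) = 130.4 Ω
R_th = 130.4 Ω
I_n = V_th/R_th = 1.174/130.4 = 0.009 A, and R_n = R_th = 130.4 Ω

Final answer: I_n = 0.009 A, R_n = 130.4 Ω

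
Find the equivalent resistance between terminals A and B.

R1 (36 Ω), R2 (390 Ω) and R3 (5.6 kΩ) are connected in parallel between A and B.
Reduce the network between node 0 (A) and node 1 (B) by series/parallel combination:
  Rp1 = R1 ‖ R2 ‖ R3 (parallel, all between nodes 0 and 1) = 1/(1/36 + 1/390 + 1/5600) = 32.76 Ω
R_eq = 32.76 Ω

Final answer: 32.76 Ω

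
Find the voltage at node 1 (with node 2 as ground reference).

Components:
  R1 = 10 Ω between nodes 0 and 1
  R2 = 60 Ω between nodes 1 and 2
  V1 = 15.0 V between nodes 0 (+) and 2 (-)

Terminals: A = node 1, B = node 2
Nodal analysis, taking node 2 as the 0 V reference.
Source V1 fixes V_0 = 15 V.
KCL at each unknown node (sum of currents leaving = 0; resistances in Ω):
  Node 1: (V_1 - 15)/10 + (V_1 - 0)/60 = 0
Collecting terms: 0.1167 × V_1 = 1.5  =>  V_1 = 12.86 V
The requested potential is V_1 = 12.86 V.

Final answer: V_1 = 12.86 V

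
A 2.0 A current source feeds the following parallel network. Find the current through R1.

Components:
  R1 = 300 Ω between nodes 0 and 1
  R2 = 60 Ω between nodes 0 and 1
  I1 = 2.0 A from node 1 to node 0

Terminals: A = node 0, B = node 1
All resistors sit directly between nodes 0 and 1, so they are in parallel and share one voltage V; the full source current 2 A splits among them.
1/R_par = 1/300 + 1/60 = 0.02 S  =>  R_par = 50 Ω
V = I × R_par = 2 × 50 = 100 V
I_R1 = V/R1 = 100/300 = 0.3333 A

Final answer: 0.3333 A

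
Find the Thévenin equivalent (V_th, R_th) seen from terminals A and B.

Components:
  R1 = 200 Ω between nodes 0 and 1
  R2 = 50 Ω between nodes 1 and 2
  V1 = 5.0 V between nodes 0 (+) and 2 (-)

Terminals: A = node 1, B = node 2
Step 1 — V_th is the open-circuit voltage V_A - V_B (nothing connected across the terminals).
Nodal analysis, taking node 2 as the 0 V reference.
Source V1 fixes V_0 = 5 V.
KCL at each unknown node (sum of currents leaving = 0; resistances in Ω):
  Node 1: (V_1 - 5)/200 + (V_1 - 0)/50 = 0
Collecting terms: 0.025 × V_1 = 0.025  =>  V_1 = 1 V
V_th = V_1 - V_2 = 1 - 0 = 1 V
Step 2 — R_th: zero the source — replace V1 by a short circuit (node 2 merges into node 0) — and find the resistance seen between A (node 1) and B (node 0).
Reduce the network between node 1 (A) and node 0 (B) by series/parallel combination:
  Rp1 = R1 ‖ R2 (parallel, both between nodes 0 and 1) = 1/(1/200 + 1/50) = 40 Ω
R_th = 40 Ω

Final answer: V_th = 1 V, R_th = 40 Ω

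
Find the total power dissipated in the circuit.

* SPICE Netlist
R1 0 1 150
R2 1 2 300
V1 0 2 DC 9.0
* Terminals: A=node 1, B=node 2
Nodal analysis, taking node 2 as the 0 V reference.
Source V1 fixes V_0 = 9 V.
KCL at each unknown node (sum of currents leaving = 0; resistances in Ω):
  Node 1: (V_1 - 9)/150 + (V_1 - 0)/300 = 0
Collecting terms: 0.01 × V_1 = 0.06  =>  V_1 = 6 V
Power in each resistor, P = (ΔV)²/R:
  P_R1 = (9 - 6)²/150 = 0.06 W
  P_R2 = (6 - 0)²/300 = 0.12 W
P_total = P_R1 + P_R2 = 0.18 W

Final answer: 0.18 W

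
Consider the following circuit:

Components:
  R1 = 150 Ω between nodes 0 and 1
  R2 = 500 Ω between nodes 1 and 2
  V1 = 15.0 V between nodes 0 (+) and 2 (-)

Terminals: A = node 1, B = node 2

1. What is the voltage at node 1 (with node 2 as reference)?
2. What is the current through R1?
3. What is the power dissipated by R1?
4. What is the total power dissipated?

Nodal analysis, taking node 2 as the 0 V reference.
Source V1 fixes V_0 = 15 V.
KCL at each unknown node (sum of currents leaving = 0; resistances in Ω):
  Node 1: (V_1 - 15)/150 + (V_1 - 0)/500 = 0
Collecting terms: 0.008667 × V_1 = 0.1  =>  V_1 = 11.54 V
Part 1:
  Read off the nodal solution: V_1 = 11.54 V
Part 2:
  I_R1 = (V_0 - V_1)/R1 = (15 - 11.54)/150 = 0.02308 A
  Magnitude: I_R1 = 0.02308 A
Part 3:
  I_R1 = (V_0 - V_1)/R1 = (15 - 11.54)/150 = 0.02308 A
  P_R1 = I_R1² × R1 = (0.02308)² × 150 = 0.07988 W
Part 4:
  Power in each resistor, P = (ΔV)²/R:
    P_R1 = (15 - 11.54)²/150 = 0.07988 W
    P_R2 = (11.54 - 0)²/500 = 0.2663 W
  P_total = P_R1 + P_R2 = 0.3462 W

Final answers:
1. V_1 = 11.54 V
2. I_R1 = 0.02308 A
3. P_R1 = 0.07988 W
4. P_total = 0.3462 W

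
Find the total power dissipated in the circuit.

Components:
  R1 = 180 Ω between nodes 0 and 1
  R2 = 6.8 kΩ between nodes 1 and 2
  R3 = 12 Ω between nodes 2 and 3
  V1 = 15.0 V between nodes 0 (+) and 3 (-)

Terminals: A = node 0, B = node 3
Nodal analysis, taking node 3 as the 0 V reference.
Source V1 fixes V_0 = 15 V.
KCL at each unknown node (sum of currents leaving = 0; resistances in Ω):
  Node 1: (V_1 - 15)/180 + (V_1 - V_2)/6800 = 0
  Node 2: (V_2 - V_1)/6800 + (V_2 - 0)/12 = 0
Collecting terms (coefficients in siemens):
  0.005703·V_1 - 0.0001471·V_2 = 0.08333
  0.08348·V_2 - 0.0001471·V_1 = 0
Determinant D = (0.005703)(0.08348) - (-0.0001471)(-0.0001471) = 0.000476
V_1 = [(0.08333)(0.08348) - (-0.0001471)(0)]/D = 14.61 V
V_2 = [(0.005703)(0) - (0.08333)(-0.0001471)]/D = 0.02574 V
Power in each resistor, P = (ΔV)²/R:
  P_R1 = (15 - 14.61)²/180 = 0.0008284 W
  P_R2 = (14.61 - 0.02574)²/6800 = 0.0313 W
  P_R3 = (0.02574 - 0)²/12 = 0.00005523 W
P_total = P_R1 + P_R2 + P_R3 = 0.03218 W

Final answer: 0.03218 W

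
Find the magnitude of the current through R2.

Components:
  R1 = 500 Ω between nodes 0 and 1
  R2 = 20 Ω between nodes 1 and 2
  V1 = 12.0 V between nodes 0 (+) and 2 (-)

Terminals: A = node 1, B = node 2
Nodal analysis, taking node 2 as the 0 V reference.
Source V1 fixes V_0 = 12 V.
KCL at each unknown node (sum of currents leaving = 0; resistances in Ω):
  Node 1: (V_1 - 12)/500 + (V_1 - 0)/20 = 0
Collecting terms: 0.052 × V_1 = 0.024  =>  V_1 = 0.4615 V
I_R2 = (V_1 - V_2)/R2 = (0.4615 - 0)/20 = 0.02308 A
|I_R2| = 0.02308 A

Final answer: |I_R2| = 0.02308 A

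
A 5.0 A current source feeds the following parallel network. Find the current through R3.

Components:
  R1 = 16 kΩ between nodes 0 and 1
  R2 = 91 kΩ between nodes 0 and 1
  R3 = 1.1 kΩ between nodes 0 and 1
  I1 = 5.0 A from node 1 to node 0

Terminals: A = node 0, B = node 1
All resistors sit directly between nodes 0 and 1, so they are in parallel and share one voltage V; the full source current 5 A splits among them.
1/R_par = 1/16000 + 1/91000 + 1/1100 = 0.0009826 S  =>  R_par = 1018 Ω
V = I × R_par = 5 × 1018 = 5089 V
I_R3 = V/R3 = 5089/1100 = 4.626 A

Final answer: 4.626 A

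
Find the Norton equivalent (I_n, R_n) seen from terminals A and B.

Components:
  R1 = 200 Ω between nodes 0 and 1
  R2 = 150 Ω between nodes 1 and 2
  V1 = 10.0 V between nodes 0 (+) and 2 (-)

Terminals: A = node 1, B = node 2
Find the Thévenin equivalent first; then I_n = V_th/R_th and R_n = R_th.
Step 1 — V_th is the open-circuit voltage V_A - V_B (nothing connected across the terminals).
Nodal analysis, taking node 2 as the 0 V reference.
Source V1 fixes V_0 = 10 V.
KCL at each unknown node (sum of currents leaving = 0; resistances in Ω):
  Node 1: (V_1 - 10)/200 + (V_1 - 0)/150 = 0
Collecting terms: 0.01167 × V_1 = 0.05  =>  V_1 = 4.286 V
V_th = V_1 - V_2 = 4.286 - 0 = 4.286 V
Step 2 — R_th: zero the source — replace V1 by a short circuit (node 2 merges into node 0) — and find the resistance seen between A (node 1) and B (node 0).
Reduce the network between node 1 (A) and node 0 (B) by series/parallel combination:
  Rp1 = R1 ‖ R2 (parallel, both between nodes 0 and 1) = 1/(1/200 + 1/150) = 85.71 Ω
R_th = 85.71 Ω
I_n = V_th/R_th = 4.286/85.71 = 0.05 A, and R_n = R_th = 85.71 Ω

Final answer: I_n = 0.05 A, R_n = 85.71 Ω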